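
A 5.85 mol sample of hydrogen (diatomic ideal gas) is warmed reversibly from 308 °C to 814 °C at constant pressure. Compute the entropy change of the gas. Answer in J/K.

ΔS = 107 J/K

In kelvin: T₁ = 581.15 K, T₂ = 1087.15 K. At constant pressure, ΔS = nC_p ln(T₂/T₁) with C_p = 7R/2 = 29.1 J mol⁻¹ K⁻¹.
ΔS = 5.85 × 29.1 × ln(1087.15/581.15) = 107 J/K.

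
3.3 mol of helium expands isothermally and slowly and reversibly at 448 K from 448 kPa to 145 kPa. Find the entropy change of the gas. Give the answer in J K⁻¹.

ΔS_gas = 30.9 J/K

For an isothermal ideal gas ΔS_gas = nR ln(P₁/P₂) = 3.3 × 8.314 × ln(448/145) = 30.9 J/K.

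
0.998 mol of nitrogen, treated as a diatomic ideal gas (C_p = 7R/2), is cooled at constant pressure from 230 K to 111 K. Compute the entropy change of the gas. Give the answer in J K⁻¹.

ΔS = -21.2 J/K

At constant pressure, ΔS = nC_p ln(T₂/T₁) with C_p = 7R/2 = 29.1 J mol⁻¹ K⁻¹.
ΔS = 0.998 × 29.1 × ln(111/230) = -21.2 J/K.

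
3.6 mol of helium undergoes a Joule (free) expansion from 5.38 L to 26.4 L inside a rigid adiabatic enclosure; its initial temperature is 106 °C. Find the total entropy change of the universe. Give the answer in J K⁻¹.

ΔS_universe = 47.6 J/K

For an ideal gas in free expansion Q = 0 and W = 0, so T is unchanged.
Entropy is a state function; using a reversible isothermal path, ΔS_gas = nR ln(V₂/V₁) = 3.6 × 8.314 × ln(26.4/5.38) = 47.6 J/K.
The insulated surroundings exchange no heat, so ΔS_surr = 0 and ΔS_universe = ΔS_gas.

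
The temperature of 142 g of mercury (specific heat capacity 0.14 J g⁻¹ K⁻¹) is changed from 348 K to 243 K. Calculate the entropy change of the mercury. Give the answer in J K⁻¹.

ΔS = ∫dQ_rev/T = m c ln(T₂/T₁) = 142 × 0.14 × ln(243/348) = -7.14 J/K.

ΔS = -7.14 J/K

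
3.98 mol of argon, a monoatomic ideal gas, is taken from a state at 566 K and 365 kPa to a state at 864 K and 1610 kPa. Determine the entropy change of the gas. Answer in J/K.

ΔS = nC_p ln(T₂/T₁) − nR ln(P₂/P₁), with C_p = 5R/2 = 20.79 J mol⁻¹ K⁻¹ for a monoatomic ideal gas.
ΔS = 3.98 × [20.79 × ln(864/566) − 8.314 × ln(1610/365)] = -14.1 J/K.

ΔS = -14.1 J/K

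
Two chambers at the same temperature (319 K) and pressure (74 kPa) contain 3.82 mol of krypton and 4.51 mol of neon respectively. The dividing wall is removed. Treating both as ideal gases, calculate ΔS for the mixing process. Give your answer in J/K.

Mole fractions: x_A = 3.82/8.33 = 0.459, x_B = 0.541.
ΔS_mix = −R(n_A ln x_A + n_B ln x_B) = −8.314 × (3.82 ln 0.459 + 4.51 ln 0.541) = 47.8 J/K.

ΔS_mix = 47.8 J/K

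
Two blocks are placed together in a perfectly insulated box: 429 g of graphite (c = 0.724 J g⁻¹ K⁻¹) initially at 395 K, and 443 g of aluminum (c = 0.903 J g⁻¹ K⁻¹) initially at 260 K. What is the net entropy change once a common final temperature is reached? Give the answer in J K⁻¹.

ΔS_total = 15.4 J/K

Energy balance: T_f = (m₁c₁T₁ + m₂c₂T₂)/(m₁c₁ + m₂c₂) = 319.01 K.
ΔS₁ = m₁c₁ ln(T_f/T₁) = 310.596 × ln(319.01/395) = -66.37 J/K.
ΔS₂ = m₂c₂ ln(T_f/T₂) = 400.029 × ln(319.01/260) = 81.82 J/K.
ΔS_total = -66.37 + 81.82 = 15.4 J/K.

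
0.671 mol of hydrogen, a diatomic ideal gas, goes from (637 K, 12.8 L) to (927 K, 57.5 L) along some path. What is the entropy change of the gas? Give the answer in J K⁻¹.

Entropy is a state function: ΔS = nC_V ln(T₂/T₁) + nR ln(V₂/V₁), with C_V = 5R/2 = 20.79 J mol⁻¹ K⁻¹ for a diatomic ideal gas.
ΔS = 0.671 × [20.79 × ln(927/637) + 8.314 × ln(57.5/12.8)] = 13.6 J/K.

ΔS = 13.6 J/K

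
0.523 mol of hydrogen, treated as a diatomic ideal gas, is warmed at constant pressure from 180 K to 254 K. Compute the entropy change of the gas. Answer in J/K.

At constant pressure, ΔS = nC_p ln(T₂/T₁) with C_p = 7R/2 = 29.1 J mol⁻¹ K⁻¹.
ΔS = 0.523 × 29.1 × ln(254/180) = 5.24 J/K.

ΔS = 5.24 J/K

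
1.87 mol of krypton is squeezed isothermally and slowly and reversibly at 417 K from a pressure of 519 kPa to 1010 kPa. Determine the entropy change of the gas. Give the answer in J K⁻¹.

For an isothermal ideal gas ΔS_gas = nR ln(P₁/P₂) = 1.87 × 8.314 × ln(519/1010) = -10.4 J/K.

ΔS_gas = -10.4 J/K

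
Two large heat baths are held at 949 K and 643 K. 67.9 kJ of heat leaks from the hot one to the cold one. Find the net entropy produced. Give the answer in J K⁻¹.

ΔS_total = 34 J/K

ΔS_hot = −Q/T_H = −67900/949 = -71.55 J/K and ΔS_cold = +Q/T_C = 67900/643 = 105.6 J/K.
ΔS_total = -71.55 + 105.6 = 34 J/K, positive as the second law requires.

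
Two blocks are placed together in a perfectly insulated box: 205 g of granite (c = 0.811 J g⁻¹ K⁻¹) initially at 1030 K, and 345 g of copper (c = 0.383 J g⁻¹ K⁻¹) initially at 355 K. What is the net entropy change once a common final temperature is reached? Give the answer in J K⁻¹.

ΔS_total = 38.5 J/K

Energy balance: T_f = (m₁c₁T₁ + m₂c₂T₂)/(m₁c₁ + m₂c₂) = 731.09 K.
ΔS₁ = m₁c₁ ln(T_f/T₁) = 166.255 × ln(731.09/1030) = -56.99 J/K.
ΔS₂ = m₂c₂ ln(T_f/T₂) = 132.135 × ln(731.09/355) = 95.46 J/K.
ΔS_total = -56.99 + 95.46 = 38.5 J/K.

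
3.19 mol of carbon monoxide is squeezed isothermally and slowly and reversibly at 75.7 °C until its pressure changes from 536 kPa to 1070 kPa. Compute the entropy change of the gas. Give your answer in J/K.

For an isothermal ideal gas ΔS_gas = nR ln(P₁/P₂) = 3.19 × 8.314 × ln(536/1070) = -18.3 J/K.

ΔS_gas = -18.3 J/K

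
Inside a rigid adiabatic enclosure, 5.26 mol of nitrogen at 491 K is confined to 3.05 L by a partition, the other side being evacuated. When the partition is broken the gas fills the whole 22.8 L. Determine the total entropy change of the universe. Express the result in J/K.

ΔS_universe = 88 J/K

No heat is exchanged and no work is done, so the ideal-gas temperature stays constant.
Entropy is a state function; using a reversible isothermal path, ΔS_gas = nR ln(V₂/V₁) = 5.26 × 8.314 × ln(22.8/3.05) = 88 J/K.
The insulated surroundings exchange no heat, so ΔS_surr = 0 and ΔS_universe = ΔS_gas.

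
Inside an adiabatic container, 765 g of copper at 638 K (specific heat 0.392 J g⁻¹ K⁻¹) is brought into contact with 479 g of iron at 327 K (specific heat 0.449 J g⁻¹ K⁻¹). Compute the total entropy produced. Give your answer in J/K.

Energy balance: T_f = (m₁c₁T₁ + m₂c₂T₂)/(m₁c₁ + m₂c₂) = 508.11 K.
ΔS₁ = m₁c₁ ln(T_f/T₁) = 299.88 × ln(508.11/638) = -68.26 J/K.
ΔS₂ = m₂c₂ ln(T_f/T₂) = 215.071 × ln(508.11/327) = 94.79 J/K.
ΔS_total = -68.26 + 94.79 = 26.5 J/K.

ΔS_total = 26.5 J/K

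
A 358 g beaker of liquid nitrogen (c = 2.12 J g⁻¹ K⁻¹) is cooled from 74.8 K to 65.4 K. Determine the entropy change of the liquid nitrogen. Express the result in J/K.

ΔS = ∫dQ_rev/T = m c ln(T₂/T₁) = 358 × 2.12 × ln(65.4/74.8) = -102 J/K.

ΔS = -102 J/K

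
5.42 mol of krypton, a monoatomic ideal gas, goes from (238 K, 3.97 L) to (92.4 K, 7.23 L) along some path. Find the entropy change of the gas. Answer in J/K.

Entropy is a state function: ΔS = nC_V ln(T₂/T₁) + nR ln(V₂/V₁), with C_V = 3R/2 = 12.47 J mol⁻¹ K⁻¹ for a monoatomic ideal gas.
ΔS = 5.42 × [12.47 × ln(92.4/238) + 8.314 × ln(7.23/3.97)] = -36.9 J/K.

ΔS = -36.9 J/K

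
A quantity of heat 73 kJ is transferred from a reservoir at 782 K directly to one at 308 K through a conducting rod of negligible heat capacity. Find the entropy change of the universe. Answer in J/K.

ΔS_hot = −Q/T_H = −73000/782 = -93.35 J/K and ΔS_cold = +Q/T_C = 73000/308 = 237 J/K.
ΔS_total = -93.35 + 237 = 144 J/K, positive as the second law requires.

ΔS_total = 144 J/K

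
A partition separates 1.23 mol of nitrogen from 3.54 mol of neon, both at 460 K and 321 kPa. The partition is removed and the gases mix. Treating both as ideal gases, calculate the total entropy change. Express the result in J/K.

ΔS_mix = 22.6 J/K

Mole fractions: x_A = 1.23/4.77 = 0.258, x_B = 0.742.
ΔS_mix = −R(n_A ln x_A + n_B ln x_B) = −8.314 × (1.23 ln 0.258 + 3.54 ln 0.742) = 22.6 J/K.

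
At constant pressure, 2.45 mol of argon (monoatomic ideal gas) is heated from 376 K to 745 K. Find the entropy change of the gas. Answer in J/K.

At constant pressure, ΔS = nC_p ln(T₂/T₁) with C_p = 5R/2 = 20.79 J mol⁻¹ K⁻¹.
ΔS = 2.45 × 20.79 × ln(745/376) = 34.8 J/K.

ΔS = 34.8 J/K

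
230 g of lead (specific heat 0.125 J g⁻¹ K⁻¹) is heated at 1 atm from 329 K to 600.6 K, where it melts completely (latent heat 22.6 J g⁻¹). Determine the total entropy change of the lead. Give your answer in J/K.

Warming step: ΔS₁ = m c ln(T_tr/T_i) = 230 × 0.125 × ln(600.6/329) = 17.3 J/K.
Phase change: ΔS₂ = +mL/T_tr = 230 × 22.6 / 600.6 = 8.655 J/K.
ΔS_total = (17.3) + (8.655) = 26 J/K.

ΔS = 26 J/K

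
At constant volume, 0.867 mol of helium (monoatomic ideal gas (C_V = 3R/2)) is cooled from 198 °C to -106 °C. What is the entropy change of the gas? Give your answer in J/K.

In kelvin: T₁ = 471.15 K, T₂ = 167.15 K. At constant volume, ΔS = nC_V ln(T₂/T₁) with C_V = 3R/2 = 12.47 J mol⁻¹ K⁻¹.
ΔS = 0.867 × 12.47 × ln(167.15/471.15) = -11.2 J/K.

ΔS = -11.2 J/K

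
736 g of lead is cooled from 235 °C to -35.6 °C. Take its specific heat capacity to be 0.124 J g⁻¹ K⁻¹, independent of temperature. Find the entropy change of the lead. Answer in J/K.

In kelvin: T₁ = 508.15 K, T₂ = 237.55 K. ΔS = ∫dQ_rev/T = m c ln(T₂/T₁) = 736 × 0.124 × ln(237.55/508.15) = -69.4 J/K.

ΔS = -69.4 J/K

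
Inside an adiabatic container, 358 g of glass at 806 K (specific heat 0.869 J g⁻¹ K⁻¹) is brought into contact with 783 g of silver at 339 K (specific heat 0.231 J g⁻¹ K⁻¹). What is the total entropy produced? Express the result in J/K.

ΔS_total = 38.8 J/K

Energy balance: T_f = (m₁c₁T₁ + m₂c₂T₂)/(m₁c₁ + m₂c₂) = 634.31 K.
ΔS₁ = m₁c₁ ln(T_f/T₁) = 311.102 × ln(634.31/806) = -74.52 J/K.
ΔS₂ = m₂c₂ ln(T_f/T₂) = 180.873 × ln(634.31/339) = 113.3 J/K.
ΔS_total = -74.52 + 113.3 = 38.8 J/K.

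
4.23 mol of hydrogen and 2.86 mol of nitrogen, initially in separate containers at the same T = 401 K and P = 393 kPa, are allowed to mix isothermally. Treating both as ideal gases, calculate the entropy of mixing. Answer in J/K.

ΔS_mix = 39.8 J/K

Mole fractions: x_A = 4.23/7.09 = 0.597, x_B = 0.403.
ΔS_mix = −R(n_A ln x_A + n_B ln x_B) = −8.314 × (4.23 ln 0.597 + 2.86 ln 0.403) = 39.8 J/K.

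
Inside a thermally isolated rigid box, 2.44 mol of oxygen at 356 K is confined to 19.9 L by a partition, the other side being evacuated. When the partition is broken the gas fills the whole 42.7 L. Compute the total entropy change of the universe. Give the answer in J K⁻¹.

No heat is exchanged and no work is done, so the ideal-gas temperature stays constant.
Entropy is a state function; using a reversible isothermal path, ΔS_gas = nR ln(V₂/V₁) = 2.44 × 8.314 × ln(42.7/19.9) = 15.5 J/K.
The insulated surroundings exchange no heat, so ΔS_surr = 0 and ΔS_universe = ΔS_gas.

ΔS_universe = 15.5 J/K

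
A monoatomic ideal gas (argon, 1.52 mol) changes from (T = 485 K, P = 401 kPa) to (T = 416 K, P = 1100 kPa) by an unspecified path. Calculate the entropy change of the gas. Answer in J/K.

ΔS = nC_p ln(T₂/T₁) − nR ln(P₂/P₁), with C_p = 5R/2 = 20.79 J mol⁻¹ K⁻¹ for a monoatomic ideal gas.
ΔS = 1.52 × [20.79 × ln(416/485) − 8.314 × ln(1100/401)] = -17.6 J/K.

ΔS = -17.6 J/K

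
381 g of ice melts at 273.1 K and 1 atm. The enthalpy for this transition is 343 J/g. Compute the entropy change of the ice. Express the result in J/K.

ΔS = 479 J/K

Heat absorbed by the substance: Q = mL = 381 × 343 = 130683 J.
At constant T, ΔS = Q_rev/T = 130683 / 273.1 = 479 J/K.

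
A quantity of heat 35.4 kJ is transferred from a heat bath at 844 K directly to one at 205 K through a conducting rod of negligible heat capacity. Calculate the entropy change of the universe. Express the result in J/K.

ΔS_total = 131 J/K

ΔS_hot = −Q/T_H = −35400/844 = -41.94 J/K and ΔS_cold = +Q/T_C = 35400/205 = 172.7 J/K.
ΔS_total = -41.94 + 172.7 = 131 J/K, positive as the second law requires.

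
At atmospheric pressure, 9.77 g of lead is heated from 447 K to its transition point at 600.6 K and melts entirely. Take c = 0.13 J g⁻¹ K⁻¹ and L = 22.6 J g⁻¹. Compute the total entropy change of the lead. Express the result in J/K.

Warming step: ΔS₁ = m c ln(T_tr/T_i) = 9.77 × 0.13 × ln(600.6/447) = 0.3752 J/K.
Phase change: ΔS₂ = +mL/T_tr = 9.77 × 22.6 / 600.6 = 0.3676 J/K.
ΔS_total = (0.3752) + (0.3676) = 0.743 J/K.

ΔS = 0.743 J/K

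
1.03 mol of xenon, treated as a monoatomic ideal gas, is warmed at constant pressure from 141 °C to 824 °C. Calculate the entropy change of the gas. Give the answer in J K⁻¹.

In kelvin: T₁ = 414.15 K, T₂ = 1097.15 K. At constant pressure, ΔS = nC_p ln(T₂/T₁) with C_p = 5R/2 = 20.79 J mol⁻¹ K⁻¹.
ΔS = 1.03 × 20.79 × ln(1097.15/414.15) = 20.9 J/K.

ΔS = 20.9 J/K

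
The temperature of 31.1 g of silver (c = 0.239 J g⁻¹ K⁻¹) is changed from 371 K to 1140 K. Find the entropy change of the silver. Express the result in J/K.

ΔS = 8.34 J/K

ΔS = ∫dQ_rev/T = m c ln(T₂/T₁) = 31.1 × 0.239 × ln(1140/371) = 8.34 J/K.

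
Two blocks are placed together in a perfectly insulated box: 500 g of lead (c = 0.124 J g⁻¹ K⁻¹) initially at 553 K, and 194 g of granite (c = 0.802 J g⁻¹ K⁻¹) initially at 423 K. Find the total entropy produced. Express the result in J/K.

ΔS_total = 1.65 J/K

Energy balance: T_f = (m₁c₁T₁ + m₂c₂T₂)/(m₁c₁ + m₂c₂) = 460.04 K.
ΔS₁ = m₁c₁ ln(T_f/T₁) = 62 × ln(460.04/553) = -11.41 J/K.
ΔS₂ = m₂c₂ ln(T_f/T₂) = 155.588 × ln(460.04/423) = 13.06 J/K.
ΔS_total = -11.41 + 13.06 = 1.65 J/K.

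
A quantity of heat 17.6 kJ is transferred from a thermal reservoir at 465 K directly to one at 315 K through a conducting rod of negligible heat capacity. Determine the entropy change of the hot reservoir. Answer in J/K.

The hot reservoir loses heat Q, so ΔS_hot = −Q/T_H = −17600/465 = -37.8 J/K.

ΔS_hot = -37.8 J/K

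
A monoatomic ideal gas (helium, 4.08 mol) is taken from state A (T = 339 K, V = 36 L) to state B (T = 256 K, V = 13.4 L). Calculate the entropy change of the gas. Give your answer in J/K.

Entropy is a state function: ΔS = nC_V ln(T₂/T₁) + nR ln(V₂/V₁), with C_V = 3R/2 = 12.47 J mol⁻¹ K⁻¹ for a monoatomic ideal gas.
ΔS = 4.08 × [12.47 × ln(256/339) + 8.314 × ln(13.4/36)] = -47.8 J/K.

ΔS = -47.8 J/K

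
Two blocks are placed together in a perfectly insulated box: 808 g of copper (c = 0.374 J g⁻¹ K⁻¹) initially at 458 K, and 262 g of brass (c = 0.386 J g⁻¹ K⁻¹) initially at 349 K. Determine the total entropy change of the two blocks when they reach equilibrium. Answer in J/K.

Energy balance: T_f = (m₁c₁T₁ + m₂c₂T₂)/(m₁c₁ + m₂c₂) = 430.67 K.
ΔS₁ = m₁c₁ ln(T_f/T₁) = 302.192 × ln(430.67/458) = -18.59 J/K.
ΔS₂ = m₂c₂ ln(T_f/T₂) = 101.132 × ln(430.67/349) = 21.26 J/K.
ΔS_total = -18.59 + 21.26 = 2.67 J/K.

ΔS_total = 2.67 J/K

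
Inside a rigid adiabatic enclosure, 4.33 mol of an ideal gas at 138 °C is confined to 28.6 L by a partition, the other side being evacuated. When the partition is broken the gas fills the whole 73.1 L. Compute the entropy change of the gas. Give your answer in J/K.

ΔS_gas = 33.8 J/K

For an ideal gas in free expansion Q = 0 and W = 0, so T is unchanged.
Entropy is a state function; using a reversible isothermal path, ΔS_gas = nR ln(V₂/V₁) = 4.33 × 8.314 × ln(73.1/28.6) = 33.8 J/K.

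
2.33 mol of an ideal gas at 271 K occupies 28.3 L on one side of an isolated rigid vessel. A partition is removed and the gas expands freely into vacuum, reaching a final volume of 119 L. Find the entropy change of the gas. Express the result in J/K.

For an ideal gas in free expansion Q = 0 and W = 0, so T is unchanged.
Entropy is a state function; using a reversible isothermal path, ΔS_gas = nR ln(V₂/V₁) = 2.33 × 8.314 × ln(119/28.3) = 27.8 J/K.

ΔS_gas = 27.8 J/K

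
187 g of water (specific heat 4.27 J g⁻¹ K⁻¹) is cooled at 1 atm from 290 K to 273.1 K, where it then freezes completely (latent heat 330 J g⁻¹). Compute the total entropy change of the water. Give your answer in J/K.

Cooling step: ΔS₁ = m c ln(T_tr/T_i) = 187 × 4.27 × ln(273.1/290) = -47.94 J/K.
Phase change: ΔS₂ = −mL/T_tr = −187 × 330 / 273.1 = -226 J/K.
ΔS_total = (-47.94) + (-226) = -274 J/K.

ΔS = -274 J/K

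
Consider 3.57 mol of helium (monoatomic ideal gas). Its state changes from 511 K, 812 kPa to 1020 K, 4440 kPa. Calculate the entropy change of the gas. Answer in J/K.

ΔS = nC_p ln(T₂/T₁) − nR ln(P₂/P₁), with C_p = 5R/2 = 20.79 J mol⁻¹ K⁻¹ for a monoatomic ideal gas.
ΔS = 3.57 × [20.79 × ln(1020/511) − 8.314 × ln(4440/812)] = 0.863 J/K.

ΔS = 0.863 J/K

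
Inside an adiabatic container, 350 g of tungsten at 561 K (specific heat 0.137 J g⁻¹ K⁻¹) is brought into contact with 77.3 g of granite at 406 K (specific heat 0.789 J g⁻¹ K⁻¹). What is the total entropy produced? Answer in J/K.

ΔS_total = 1.42 J/K

Energy balance: T_f = (m₁c₁T₁ + m₂c₂T₂)/(m₁c₁ + m₂c₂) = 474.22 K.
ΔS₁ = m₁c₁ ln(T_f/T₁) = 47.95 × ln(474.22/561) = -8.058 J/K.
ΔS₂ = m₂c₂ ln(T_f/T₂) = 60.9897 × ln(474.22/406) = 9.473 J/K.
ΔS_total = -8.058 + 9.473 = 1.42 J/K.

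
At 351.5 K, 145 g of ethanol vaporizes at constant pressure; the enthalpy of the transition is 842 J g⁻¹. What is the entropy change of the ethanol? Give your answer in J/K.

ΔS = 347 J/K

Heat absorbed by the substance: Q = mL = 145 × 842 = 122090 J.
At constant T, ΔS = Q_rev/T = 122090 / 351.5 = 347 J/K.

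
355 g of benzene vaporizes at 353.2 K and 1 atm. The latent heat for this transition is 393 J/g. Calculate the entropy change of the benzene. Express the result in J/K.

ΔS = 395 J/K

Heat absorbed by the substance: Q = mL = 355 × 393 = 139515 J.
At constant T, ΔS = Q_rev/T = 139515 / 353.2 = 395 J/K.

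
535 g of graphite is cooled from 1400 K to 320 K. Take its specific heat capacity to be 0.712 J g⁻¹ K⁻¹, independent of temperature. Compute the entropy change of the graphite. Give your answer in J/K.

ΔS = -562 J/K

ΔS = ∫dQ_rev/T = m c ln(T₂/T₁) = 535 × 0.712 × ln(320/1400) = -562 J/K.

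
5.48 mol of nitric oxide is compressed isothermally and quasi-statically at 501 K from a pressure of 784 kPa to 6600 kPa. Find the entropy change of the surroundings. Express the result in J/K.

ΔS_surr = 97.1 J/K

For an isothermal ideal gas ΔS_gas = nR ln(P₁/P₂) = 5.48 × 8.314 × ln(784/6600) = -97.1 J/K.
The process is reversible, so ΔS_surr = −ΔS_gas = 97.1 J/K and ΔS_universe = 0.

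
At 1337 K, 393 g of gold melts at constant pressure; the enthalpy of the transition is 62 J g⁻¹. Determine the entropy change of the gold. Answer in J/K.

ΔS = 18.2 J/K

Heat absorbed by the substance: Q = mL = 393 × 62 = 24366 J.
At constant T, ΔS = Q_rev/T = 24366 / 1337 = 18.2 J/K.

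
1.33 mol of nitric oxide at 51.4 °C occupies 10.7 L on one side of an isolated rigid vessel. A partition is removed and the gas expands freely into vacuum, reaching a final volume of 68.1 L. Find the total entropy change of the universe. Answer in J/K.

For an ideal gas in free expansion Q = 0 and W = 0, so T is unchanged.
Entropy is a state function; using a reversible isothermal path, ΔS_gas = nR ln(V₂/V₁) = 1.33 × 8.314 × ln(68.1/10.7) = 20.5 J/K.
The insulated surroundings exchange no heat, so ΔS_surr = 0 and ΔS_universe = ΔS_gas.

ΔS_universe = 20.5 J/K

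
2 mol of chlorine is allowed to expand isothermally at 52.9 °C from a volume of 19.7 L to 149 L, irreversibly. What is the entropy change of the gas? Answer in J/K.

ΔS_gas = 33.6 J/K

Entropy is a state function, so ΔS_gas depends only on the end states.
For an isothermal ideal gas ΔS_gas = nR ln(V₂/V₁) = 2 × 8.314 × ln(149/19.7) = 33.6 J/K.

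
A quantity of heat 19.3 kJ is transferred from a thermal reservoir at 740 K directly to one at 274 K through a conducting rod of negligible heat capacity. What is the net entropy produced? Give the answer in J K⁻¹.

ΔS_total = 44.4 J/K

ΔS_hot = −Q/T_H = −19300/740 = -26.08 J/K and ΔS_cold = +Q/T_C = 19300/274 = 70.44 J/K.
ΔS_total = -26.08 + 70.44 = 44.4 J/K, positive as the second law requires.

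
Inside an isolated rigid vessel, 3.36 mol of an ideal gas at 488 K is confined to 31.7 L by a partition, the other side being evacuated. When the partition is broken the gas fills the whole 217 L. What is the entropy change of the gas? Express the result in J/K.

ΔS_gas = 53.7 J/K

For an ideal gas in free expansion Q = 0 and W = 0, so T is unchanged.
Entropy is a state function; using a reversible isothermal path, ΔS_gas = nR ln(V₂/V₁) = 3.36 × 8.314 × ln(217/31.7) = 53.7 J/K.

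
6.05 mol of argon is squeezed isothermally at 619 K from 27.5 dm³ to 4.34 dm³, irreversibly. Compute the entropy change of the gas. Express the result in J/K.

Entropy is a state function, so ΔS_gas depends only on the end states.
For an isothermal ideal gas ΔS_gas = nR ln(V₂/V₁) = 6.05 × 8.314 × ln(4.34/27.5) = -92.9 J/K.

ΔS_gas = -92.9 J/K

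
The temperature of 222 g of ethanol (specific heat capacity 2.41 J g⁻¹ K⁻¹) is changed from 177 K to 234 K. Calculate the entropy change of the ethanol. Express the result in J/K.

ΔS = 149 J/K

ΔS = ∫dQ_rev/T = m c ln(T₂/T₁) = 222 × 2.41 × ln(234/177) = 149 J/K.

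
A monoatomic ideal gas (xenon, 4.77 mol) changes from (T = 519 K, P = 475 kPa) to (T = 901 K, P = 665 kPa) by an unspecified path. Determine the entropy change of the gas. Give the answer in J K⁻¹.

ΔS = nC_p ln(T₂/T₁) − nR ln(P₂/P₁), with C_p = 5R/2 = 20.79 J mol⁻¹ K⁻¹ for a monoatomic ideal gas.
ΔS = 4.77 × [20.79 × ln(901/519) − 8.314 × ln(665/475)] = 41.3 J/K.

ΔS = 41.3 J/K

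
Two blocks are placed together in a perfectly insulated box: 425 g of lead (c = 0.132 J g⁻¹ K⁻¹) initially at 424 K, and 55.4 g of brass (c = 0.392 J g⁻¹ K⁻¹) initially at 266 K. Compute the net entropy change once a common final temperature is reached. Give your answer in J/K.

Energy balance: T_f = (m₁c₁T₁ + m₂c₂T₂)/(m₁c₁ + m₂c₂) = 379.91 K.
ΔS₁ = m₁c₁ ln(T_f/T₁) = 56.1 × ln(379.91/424) = -6.16 J/K.
ΔS₂ = m₂c₂ ln(T_f/T₂) = 21.7168 × ln(379.91/266) = 7.74 J/K.
ΔS_total = -6.16 + 7.74 = 1.58 J/K.

ΔS_total = 1.58 J/K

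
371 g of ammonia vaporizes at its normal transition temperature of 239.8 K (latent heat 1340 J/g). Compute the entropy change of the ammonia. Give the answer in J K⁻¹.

ΔS = 2070 J/K

Heat absorbed by the substance: Q = mL = 371 × 1340 = 497140 J.
At constant T, ΔS = Q_rev/T = 497140 / 239.8 = 2070 J/K.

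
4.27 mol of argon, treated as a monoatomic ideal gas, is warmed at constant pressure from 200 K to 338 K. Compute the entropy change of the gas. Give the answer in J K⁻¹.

At constant pressure, ΔS = nC_p ln(T₂/T₁) with C_p = 5R/2 = 20.79 J mol⁻¹ K⁻¹.
ΔS = 4.27 × 20.79 × ln(338/200) = 46.6 J/K.

ΔS = 46.6 J/K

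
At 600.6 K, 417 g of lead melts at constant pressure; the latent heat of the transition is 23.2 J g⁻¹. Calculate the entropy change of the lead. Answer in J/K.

Heat absorbed by the substance: Q = mL = 417 × 23.2 = 9674.4 J.
At constant T, ΔS = Q_rev/T = 9674.4 / 600.6 = 16.1 J/K.

ΔS = 16.1 J/K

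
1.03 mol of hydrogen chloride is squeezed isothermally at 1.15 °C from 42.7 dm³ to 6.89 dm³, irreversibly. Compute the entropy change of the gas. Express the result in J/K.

ΔS_gas = -15.6 J/K

Entropy is a state function, so ΔS_gas depends only on the end states.
For an isothermal ideal gas ΔS_gas = nR ln(V₂/V₁) = 1.03 × 8.314 × ln(6.89/42.7) = -15.6 J/K.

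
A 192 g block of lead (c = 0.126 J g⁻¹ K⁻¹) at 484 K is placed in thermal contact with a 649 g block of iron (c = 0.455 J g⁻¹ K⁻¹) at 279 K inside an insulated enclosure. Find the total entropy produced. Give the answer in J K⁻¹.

Energy balance: T_f = (m₁c₁T₁ + m₂c₂T₂)/(m₁c₁ + m₂c₂) = 294.52 K.
ΔS₁ = m₁c₁ ln(T_f/T₁) = 24.192 × ln(294.52/484) = -12.02 J/K.
ΔS₂ = m₂c₂ ln(T_f/T₂) = 295.295 × ln(294.52/279) = 15.99 J/K.
ΔS_total = -12.02 + 15.99 = 3.97 J/K.

ΔS_total = 3.97 J/K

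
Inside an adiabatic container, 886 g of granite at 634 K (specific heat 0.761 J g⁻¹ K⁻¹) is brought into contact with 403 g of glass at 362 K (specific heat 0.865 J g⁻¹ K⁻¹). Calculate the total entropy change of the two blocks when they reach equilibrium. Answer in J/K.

ΔS_total = 33.7 J/K

Energy balance: T_f = (m₁c₁T₁ + m₂c₂T₂)/(m₁c₁ + m₂c₂) = 541.3 K.
ΔS₁ = m₁c₁ ln(T_f/T₁) = 674.246 × ln(541.3/634) = -106.58 J/K.
ΔS₂ = m₂c₂ ln(T_f/T₂) = 348.595 × ln(541.3/362) = 140.25 J/K.
ΔS_total = -106.58 + 140.25 = 33.7 J/K.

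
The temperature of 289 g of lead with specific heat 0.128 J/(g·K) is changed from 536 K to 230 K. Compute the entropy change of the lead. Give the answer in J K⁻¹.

ΔS = ∫dQ_rev/T = m c ln(T₂/T₁) = 289 × 0.128 × ln(230/536) = -31.3 J/K.

ΔS = -31.3 J/K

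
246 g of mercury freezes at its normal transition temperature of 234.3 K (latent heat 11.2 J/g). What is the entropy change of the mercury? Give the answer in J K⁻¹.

Heat released by the substance: Q = −mL = −246 × 11.2 = −2755.2 J.
At constant T, ΔS = Q_rev/T = −2755.2 / 234.3 = -11.8 J/K.

ΔS = -11.8 J/K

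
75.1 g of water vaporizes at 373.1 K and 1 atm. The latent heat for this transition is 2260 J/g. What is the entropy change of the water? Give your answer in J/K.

Heat absorbed by the substance: Q = mL = 75.1 × 2260 = 169726 J.
At constant T, ΔS = Q_rev/T = 169726 / 373.1 = 455 J/K.

ΔS = 455 J/K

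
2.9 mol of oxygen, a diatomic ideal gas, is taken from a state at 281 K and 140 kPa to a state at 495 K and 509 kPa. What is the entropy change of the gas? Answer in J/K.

ΔS = 16.7 J/K

ΔS = nC_p ln(T₂/T₁) − nR ln(P₂/P₁), with C_p = 7R/2 = 29.1 J mol⁻¹ K⁻¹ for a diatomic ideal gas.
ΔS = 2.9 × [29.1 × ln(495/281) − 8.314 × ln(509/140)] = 16.7 J/K.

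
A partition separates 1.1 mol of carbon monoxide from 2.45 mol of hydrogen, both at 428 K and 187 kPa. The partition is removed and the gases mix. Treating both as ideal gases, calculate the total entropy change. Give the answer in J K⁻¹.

ΔS_mix = 18.3 J/K

Mole fractions: x_A = 1.1/3.55 = 0.31, x_B = 0.69.
ΔS_mix = −R(n_A ln x_A + n_B ln x_B) = −8.314 × (1.1 ln 0.31 + 2.45 ln 0.69) = 18.3 J/K.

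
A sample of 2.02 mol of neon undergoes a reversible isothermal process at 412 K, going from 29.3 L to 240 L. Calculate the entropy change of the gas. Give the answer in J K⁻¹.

ΔS_gas = 35.3 J/K

For an isothermal ideal gas ΔS_gas = nR ln(V₂/V₁) = 2.02 × 8.314 × ln(240/29.3) = 35.3 J/K.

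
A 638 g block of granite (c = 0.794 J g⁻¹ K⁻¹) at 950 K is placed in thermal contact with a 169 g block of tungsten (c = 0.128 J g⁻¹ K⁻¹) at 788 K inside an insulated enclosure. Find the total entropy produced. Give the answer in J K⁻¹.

Energy balance: T_f = (m₁c₁T₁ + m₂c₂T₂)/(m₁c₁ + m₂c₂) = 943.37 K.
ΔS₁ = m₁c₁ ln(T_f/T₁) = 506.572 × ln(943.37/950) = -3.55 J/K.
ΔS₂ = m₂c₂ ln(T_f/T₂) = 21.632 × ln(943.37/788) = 3.893 J/K.
ΔS_total = -3.55 + 3.893 = 0.343 J/K.

ΔS_total = 0.343 J/K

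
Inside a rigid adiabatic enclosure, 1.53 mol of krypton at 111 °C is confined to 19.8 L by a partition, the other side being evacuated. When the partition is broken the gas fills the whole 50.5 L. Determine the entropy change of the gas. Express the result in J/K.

ΔS_gas = 11.9 J/K

For an ideal gas in free expansion Q = 0 and W = 0, so T is unchanged.
Entropy is a state function; using a reversible isothermal path, ΔS_gas = nR ln(V₂/V₁) = 1.53 × 8.314 × ln(50.5/19.8) = 11.9 J/K.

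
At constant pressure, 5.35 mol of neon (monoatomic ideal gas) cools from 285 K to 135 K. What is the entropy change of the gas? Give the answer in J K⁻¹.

At constant pressure, ΔS = nC_p ln(T₂/T₁) with C_p = 5R/2 = 20.79 J mol⁻¹ K⁻¹.
ΔS = 5.35 × 20.79 × ln(135/285) = -83.1 J/K.

ΔS = -83.1 J/K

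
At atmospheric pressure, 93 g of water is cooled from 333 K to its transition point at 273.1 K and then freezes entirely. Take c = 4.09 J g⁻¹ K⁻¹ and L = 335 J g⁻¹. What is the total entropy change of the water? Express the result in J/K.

ΔS = -190 J/K

Cooling step: ΔS₁ = m c ln(T_tr/T_i) = 93 × 4.09 × ln(273.1/333) = -75.43 J/K.
Phase change: ΔS₂ = −mL/T_tr = −93 × 335 / 273.1 = -114.1 J/K.
ΔS_total = (-75.43) + (-114.1) = -190 J/K.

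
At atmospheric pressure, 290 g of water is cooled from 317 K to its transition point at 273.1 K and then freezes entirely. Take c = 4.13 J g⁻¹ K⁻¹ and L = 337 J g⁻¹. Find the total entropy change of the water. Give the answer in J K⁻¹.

Cooling step: ΔS₁ = m c ln(T_tr/T_i) = 290 × 4.13 × ln(273.1/317) = -178.5 J/K.
Phase change: ΔS₂ = −mL/T_tr = −290 × 337 / 273.1 = -357.9 J/K.
ΔS_total = (-178.5) + (-357.9) = -536 J/K.

ΔS = -536 J/K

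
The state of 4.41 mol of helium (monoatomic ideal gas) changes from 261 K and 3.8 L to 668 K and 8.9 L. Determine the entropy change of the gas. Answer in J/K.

Entropy is a state function: ΔS = nC_V ln(T₂/T₁) + nR ln(V₂/V₁), with C_V = 3R/2 = 12.47 J mol⁻¹ K⁻¹ for a monoatomic ideal gas.
ΔS = 4.41 × [12.47 × ln(668/261) + 8.314 × ln(8.9/3.8)] = 82.9 J/K.

ΔS = 82.9 J/K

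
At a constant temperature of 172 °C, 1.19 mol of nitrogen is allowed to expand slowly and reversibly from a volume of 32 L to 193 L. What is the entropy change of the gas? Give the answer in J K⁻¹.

ΔS_gas = 17.8 J/K

For an isothermal ideal gas ΔS_gas = nR ln(V₂/V₁) = 1.19 × 8.314 × ln(193/32) = 17.8 J/K.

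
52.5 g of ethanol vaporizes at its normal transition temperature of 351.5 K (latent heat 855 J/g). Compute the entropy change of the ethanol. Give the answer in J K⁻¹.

Heat absorbed by the substance: Q = mL = 52.5 × 855 = 44887.5 J.
At constant T, ΔS = Q_rev/T = 44887.5 / 351.5 = 128 J/K.

ΔS = 128 J/K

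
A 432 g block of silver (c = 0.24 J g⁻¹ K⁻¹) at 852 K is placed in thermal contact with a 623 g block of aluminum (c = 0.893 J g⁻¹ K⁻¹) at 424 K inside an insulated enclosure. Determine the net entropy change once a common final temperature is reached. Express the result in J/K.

ΔS_total = 24.8 J/K

Energy balance: T_f = (m₁c₁T₁ + m₂c₂T₂)/(m₁c₁ + m₂c₂) = 491.23 K.
ΔS₁ = m₁c₁ ln(T_f/T₁) = 103.68 × ln(491.23/852) = -57.09 J/K.
ΔS₂ = m₂c₂ ln(T_f/T₂) = 556.339 × ln(491.23/424) = 81.88 J/K.
ΔS_total = -57.09 + 81.88 = 24.8 J/K.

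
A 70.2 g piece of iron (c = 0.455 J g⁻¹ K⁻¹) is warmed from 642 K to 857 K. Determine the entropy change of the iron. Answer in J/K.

ΔS = 9.23 J/K

ΔS = ∫dQ_rev/T = m c ln(T₂/T₁) = 70.2 × 0.455 × ln(857/642) = 9.23 J/K.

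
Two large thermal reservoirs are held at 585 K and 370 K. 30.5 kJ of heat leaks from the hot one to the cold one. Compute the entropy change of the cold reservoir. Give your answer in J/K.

ΔS_cold = 82.4 J/K

The cold reservoir gains heat Q, so ΔS_cold = +Q/T_C = 30500/370 = 82.4 J/K.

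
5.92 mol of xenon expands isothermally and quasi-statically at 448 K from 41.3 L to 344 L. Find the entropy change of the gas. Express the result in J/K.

ΔS_gas = 104 J/K

For an isothermal ideal gas ΔS_gas = nR ln(V₂/V₁) = 5.92 × 8.314 × ln(344/41.3) = 104 J/K.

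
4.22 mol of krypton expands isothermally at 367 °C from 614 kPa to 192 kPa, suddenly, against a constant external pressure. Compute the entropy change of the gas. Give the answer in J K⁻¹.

Entropy is a state function, so ΔS_gas depends only on the end states.
For an isothermal ideal gas ΔS_gas = nR ln(P₁/P₂) = 4.22 × 8.314 × ln(614/192) = 40.8 J/K.

ΔS_gas = 40.8 J/K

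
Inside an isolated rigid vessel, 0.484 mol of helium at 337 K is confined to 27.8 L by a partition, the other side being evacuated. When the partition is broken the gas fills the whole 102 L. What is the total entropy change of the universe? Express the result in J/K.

No heat is exchanged and no work is done, so the ideal-gas temperature stays constant.
Entropy is a state function; using a reversible isothermal path, ΔS_gas = nR ln(V₂/V₁) = 0.484 × 8.314 × ln(102/27.8) = 5.23 J/K.
The insulated surroundings exchange no heat, so ΔS_surr = 0 and ΔS_universe = ΔS_gas.

ΔS_universe = 5.23 J/K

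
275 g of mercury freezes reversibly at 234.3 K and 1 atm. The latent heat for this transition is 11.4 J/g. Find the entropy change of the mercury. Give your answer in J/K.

Heat released by the substance: Q = −mL = −275 × 11.4 = −3135 J.
At constant T, ΔS = Q_rev/T = −3135 / 234.3 = -13.4 J/K.

ΔS = -13.4 J/K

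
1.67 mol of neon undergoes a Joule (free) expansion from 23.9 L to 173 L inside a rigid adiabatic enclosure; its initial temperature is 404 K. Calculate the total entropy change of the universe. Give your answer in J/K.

ΔS_universe = 27.5 J/K

For an ideal gas in free expansion Q = 0 and W = 0, so T is unchanged.
Entropy is a state function; using a reversible isothermal path, ΔS_gas = nR ln(V₂/V₁) = 1.67 × 8.314 × ln(173/23.9) = 27.5 J/K.
The insulated surroundings exchange no heat, so ΔS_surr = 0 and ΔS_universe = ΔS_gas.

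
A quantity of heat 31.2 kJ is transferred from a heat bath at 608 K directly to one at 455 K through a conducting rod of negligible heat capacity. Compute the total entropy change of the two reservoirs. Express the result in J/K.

ΔS_total = 17.3 J/K

ΔS_hot = −Q/T_H = −31200/608 = -51.316 J/K and ΔS_cold = +Q/T_C = 31200/455 = 68.571 J/K.
ΔS_total = -51.316 + 68.571 = 17.3 J/K, positive as the second law requires.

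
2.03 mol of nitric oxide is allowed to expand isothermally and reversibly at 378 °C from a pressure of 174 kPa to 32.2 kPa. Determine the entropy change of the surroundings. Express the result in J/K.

For an isothermal ideal gas ΔS_gas = nR ln(P₁/P₂) = 2.03 × 8.314 × ln(174/32.2) = 28.5 J/K.
The process is reversible, so ΔS_surr = −ΔS_gas = -28.5 J/K and ΔS_universe = 0.

ΔS_surr = -28.5 J/K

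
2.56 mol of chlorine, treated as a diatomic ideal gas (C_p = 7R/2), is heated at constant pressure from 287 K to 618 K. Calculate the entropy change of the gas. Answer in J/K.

At constant pressure, ΔS = nC_p ln(T₂/T₁) with C_p = 7R/2 = 29.1 J mol⁻¹ K⁻¹.
ΔS = 2.56 × 29.1 × ln(618/287) = 57.1 J/K.

ΔS = 57.1 J/K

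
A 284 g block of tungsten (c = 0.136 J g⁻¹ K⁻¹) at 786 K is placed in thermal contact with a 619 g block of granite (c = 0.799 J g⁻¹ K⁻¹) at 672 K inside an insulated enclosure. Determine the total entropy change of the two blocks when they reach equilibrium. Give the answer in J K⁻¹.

ΔS_total = 0.46 J/K

Energy balance: T_f = (m₁c₁T₁ + m₂c₂T₂)/(m₁c₁ + m₂c₂) = 680.26 K.
ΔS₁ = m₁c₁ ln(T_f/T₁) = 38.624 × ln(680.26/786) = -5.581 J/K.
ΔS₂ = m₂c₂ ln(T_f/T₂) = 494.581 × ln(680.26/672) = 6.041 J/K.
ΔS_total = -5.581 + 6.041 = 0.46 J/K.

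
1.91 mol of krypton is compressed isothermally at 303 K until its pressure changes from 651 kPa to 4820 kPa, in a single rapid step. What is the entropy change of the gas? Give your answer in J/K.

Entropy is a state function, so ΔS_gas depends only on the end states.
For an isothermal ideal gas ΔS_gas = nR ln(P₁/P₂) = 1.91 × 8.314 × ln(651/4820) = -31.8 J/K.

ΔS_gas = -31.8 J/K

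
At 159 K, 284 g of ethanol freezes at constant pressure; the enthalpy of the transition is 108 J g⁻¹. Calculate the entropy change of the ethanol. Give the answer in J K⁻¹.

ΔS = -193 J/K

Heat released by the substance: Q = −mL = −284 × 108 = −30672 J.
At constant T, ΔS = Q_rev/T = −30672 / 159 = -193 J/K.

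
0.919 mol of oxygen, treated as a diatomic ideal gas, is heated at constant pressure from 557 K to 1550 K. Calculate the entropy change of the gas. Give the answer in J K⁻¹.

ΔS = 27.4 J/K

At constant pressure, ΔS = nC_p ln(T₂/T₁) with C_p = 7R/2 = 29.1 J mol⁻¹ K⁻¹.
ΔS = 0.919 × 29.1 × ln(1550/557) = 27.4 J/K.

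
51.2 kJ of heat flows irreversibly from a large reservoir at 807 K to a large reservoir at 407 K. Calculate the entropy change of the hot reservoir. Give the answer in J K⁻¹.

The hot reservoir loses heat Q, so ΔS_hot = −Q/T_H = −51200/807 = -63.4 J/K.

ΔS_hot = -63.4 J/K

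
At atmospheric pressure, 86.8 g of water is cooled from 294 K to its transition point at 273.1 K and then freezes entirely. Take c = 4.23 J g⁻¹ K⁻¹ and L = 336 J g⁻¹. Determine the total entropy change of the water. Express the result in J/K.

Cooling step: ΔS₁ = m c ln(T_tr/T_i) = 86.8 × 4.23 × ln(273.1/294) = -27.08 J/K.
Phase change: ΔS₂ = −mL/T_tr = −86.8 × 336 / 273.1 = -106.8 J/K.
ΔS_total = (-27.08) + (-106.8) = -134 J/K.

ΔS = -134 J/K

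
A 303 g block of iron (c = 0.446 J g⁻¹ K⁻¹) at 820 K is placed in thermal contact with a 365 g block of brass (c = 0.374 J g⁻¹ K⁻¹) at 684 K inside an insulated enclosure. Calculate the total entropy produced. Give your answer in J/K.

ΔS_total = 1.12 J/K

Energy balance: T_f = (m₁c₁T₁ + m₂c₂T₂)/(m₁c₁ + m₂c₂) = 751.66 K.
ΔS₁ = m₁c₁ ln(T_f/T₁) = 135.138 × ln(751.66/820) = -11.76 J/K.
ΔS₂ = m₂c₂ ln(T_f/T₂) = 136.51 × ln(751.66/684) = 12.88 J/K.
ΔS_total = -11.76 + 12.88 = 1.12 J/K.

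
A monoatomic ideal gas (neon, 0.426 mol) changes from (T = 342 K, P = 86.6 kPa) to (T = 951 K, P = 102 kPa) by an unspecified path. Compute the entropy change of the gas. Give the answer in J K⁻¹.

ΔS = 8.48 J/K

ΔS = nC_p ln(T₂/T₁) − nR ln(P₂/P₁), with C_p = 5R/2 = 20.79 J mol⁻¹ K⁻¹ for a monoatomic ideal gas.
ΔS = 0.426 × [20.79 × ln(951/342) − 8.314 × ln(102/86.6)] = 8.48 J/K.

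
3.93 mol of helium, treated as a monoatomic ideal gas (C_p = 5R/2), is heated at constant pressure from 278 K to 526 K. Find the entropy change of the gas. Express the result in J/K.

ΔS = 52.1 J/K

At constant pressure, ΔS = nC_p ln(T₂/T₁) with C_p = 5R/2 = 20.79 J mol⁻¹ K⁻¹.
ΔS = 3.93 × 20.79 × ln(526/278) = 52.1 J/K.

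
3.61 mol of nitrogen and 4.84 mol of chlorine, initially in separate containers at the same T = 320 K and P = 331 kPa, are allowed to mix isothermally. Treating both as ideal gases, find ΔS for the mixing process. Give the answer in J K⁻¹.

Mole fractions: x_A = 3.61/8.45 = 0.427, x_B = 0.573.
ΔS_mix = −R(n_A ln x_A + n_B ln x_B) = −8.314 × (3.61 ln 0.427 + 4.84 ln 0.573) = 47.9 J/K.

ΔS_mix = 47.9 J/K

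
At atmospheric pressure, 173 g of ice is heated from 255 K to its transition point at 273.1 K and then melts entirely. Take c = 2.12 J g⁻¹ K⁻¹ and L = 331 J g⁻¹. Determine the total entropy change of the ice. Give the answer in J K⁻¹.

Warming step: ΔS₁ = m c ln(T_tr/T_i) = 173 × 2.12 × ln(273.1/255) = 25.15 J/K.
Phase change: ΔS₂ = +mL/T_tr = 173 × 331 / 273.1 = 209.7 J/K.
ΔS_total = (25.15) + (209.7) = 235 J/K.

ΔS = 235 J/K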